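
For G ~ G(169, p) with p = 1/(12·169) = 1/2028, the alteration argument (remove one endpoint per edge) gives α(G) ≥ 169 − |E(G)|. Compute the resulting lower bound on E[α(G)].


E[|E(G)|] = C(169, 2)·p = 14196 · (1/2028) = 7.
E[α(G)] ≥ n − E[|E(G)|] = 169 − 7 = 162.
Numerically: ≈ 162.00000.
(This is only a lower bound; the true E[α(G)] may be larger.)

E[α(G)] ≥ 162 ≈ 162.00000.


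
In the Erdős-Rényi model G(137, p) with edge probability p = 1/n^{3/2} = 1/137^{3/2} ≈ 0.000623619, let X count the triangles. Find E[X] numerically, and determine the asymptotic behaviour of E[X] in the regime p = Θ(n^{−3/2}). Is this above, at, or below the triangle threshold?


Number of potential triangles: C(137, 3) = 419220.
Each occurs with probability p³ ≈ (0.000623619)³ ≈ 2.42525522e-10.
By linearity: E[X] = C(137, 3)·p³ ≈ 419220 · 2.42525522e-10 ≈ 0.000102.
Since α = 3/2 > 1, p = c/n^{3/2} = o(1/n) is below the triangle threshold p ~ 1/n. Asymptotically E[X] ~ (c³/6)·n^{3(1−α)} = (1³/6)·n^{-1.5} → 0, so by Markov's inequality G has no triangles w.h.p.

E[X] ≈ 0.000102; in regime p = Θ(1/n^{3/2}) E[X] tends to 0 (below the triangle threshold p ~ 1/n).


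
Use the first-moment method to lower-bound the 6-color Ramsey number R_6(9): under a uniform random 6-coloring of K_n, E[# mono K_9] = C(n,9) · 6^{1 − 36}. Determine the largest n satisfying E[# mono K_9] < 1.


We need C(n, 9) · 6^{1 − 36} < 1, i.e. C(n, 9) < 6^{36 − 1} = 1719070799748422591028658176.
Check values of n near the boundary:
  n = 4403: C(4403, 9) = 1699894433046281918452233150; 1699894433046281918452233150 < 1719070799748422591028658176? YES
  n = 4404: C(4404, 9) = 1703375445537161676647015880; 1703375445537161676647015880 < 1719070799748422591028658176? YES
  n = 4405: C(4405, 9) = 1706862792900636302463627150; 1706862792900636302463627150 < 1719070799748422591028658176? YES
  n = 4406: C(4406, 9) = 1710356485221788389505285700; 1710356485221788389505285700 < 1719070799748422591028658176? YES
  n = 4407: C(4407, 9) = 1713856532599459170657070050; 1713856532599459170657070050 < 1719070799748422591028658176? YES
  n = 4408: C(4408, 9) = 1717362945146264156457459600; 1717362945146264156457459600 < 1719070799748422591028658176? YES
  n = 4409: C(4409, 9) = 1720875732988608787686577131; 1720875732988608787686577131 < 1719070799748422591028658176? NO
  n = 4410: C(4410, 9) = 1724394906266704102180823710; 1724394906266704102180823710 < 1719070799748422591028658176? NO
The largest n with C(n, 9) < 1719070799748422591028658176 is n = 4408 (where E[X] = 35778394690547169926197075/35813974994758803979763712 ≈ 0.99901). Hence R_6(9) > 4408, i.e. R_6(9) ≥ 4409.

Largest n = 4408; hence R_6(9) > 4408.


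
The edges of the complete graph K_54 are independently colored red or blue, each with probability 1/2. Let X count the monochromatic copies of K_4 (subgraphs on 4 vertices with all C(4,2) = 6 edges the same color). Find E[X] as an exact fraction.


Let X = Σ_S X_S over the C(54, 4) = 316251 subsets S of size 4, where X_S = 1 if the K_4 on S is monochromatic.
For a fixed S, the K_4 on S has C(4, 2) = 6 edges. P[all 6 edges red] = (1/2)^6, and likewise for blue, so P[monochromatic] = 2·(1/2)^6 = 2^{1 − 6} = 1/32.
Summing: E[X] = C(54, 4) · 2^{1 − 6} = 316251 · 1/32 = 316251/32.
Numerically: E[X] ≈ 9882.8438.

E[X] = C(54,4)·2^(1−C(4,2)) = 316251/32 ≈ 9882.8438.


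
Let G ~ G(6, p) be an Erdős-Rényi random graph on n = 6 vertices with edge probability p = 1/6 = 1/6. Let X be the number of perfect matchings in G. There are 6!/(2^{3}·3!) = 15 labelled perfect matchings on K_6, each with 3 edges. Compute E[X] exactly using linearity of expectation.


K_6 has 6!/(2^{3}·3!) = 15 labelled perfect matchings.
For each such perfect matching H, let X_H = 1 if all 3 edges of H are present in G. Then P[X_H = 1] = p^{3} = (1/6)^{3} = 1/216.
By linearity of expectation: E[X] = Σ_H E[X_H] = 15 · p^{3} = 15 · 1/216 = 5/72.
Numerically: E[X] ≈ 0.06944.

E[X] = 15 · (1/6)^{3} = 5/72 ≈ 0.06944.


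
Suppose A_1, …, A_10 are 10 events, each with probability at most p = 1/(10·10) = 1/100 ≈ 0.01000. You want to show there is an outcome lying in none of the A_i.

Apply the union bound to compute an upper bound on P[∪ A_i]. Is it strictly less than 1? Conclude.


Union bound: P[∪_{i=1}^{10} A_i] ≤ Σ_i P[A_i] ≤ 10·p = 10·(1/100) = 1/10.
Numerically: 1/10 ≈ 0.10000.
Is 1/10 < 1? YES.
Since P[∪ A_i] ≤ 1/10 < 1, the complement has P[∩ A_i^c] ≥ 1 − 1/10 = 9/10 > 0, so some outcome avoids every A_i.

10·p = 1/10 ≈ 0.10000; existence CERTIFIED by the union bound.


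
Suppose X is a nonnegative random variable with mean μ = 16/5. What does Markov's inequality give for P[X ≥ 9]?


μ = E[X] = 16/5, a = 9.
Markov: P[X ≥ 9] ≤ μ/a = (16/5)/9 = 16/45.
Numerically: ≈ 0.35556.
(Since a = 9 > μ = 3.20000, the bound 16/45 is < 1 and informative.)

P[X ≥ 9] ≤ 16/45 ≈ 0.35556.


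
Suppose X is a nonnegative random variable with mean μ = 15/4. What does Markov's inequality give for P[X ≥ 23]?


μ = E[X] = 15/4, a = 23.
Markov: P[X ≥ 23] ≤ μ/a = (15/4)/23 = 15/92.
Numerically: ≈ 0.163043.
(Since a = 23 > μ = 3.750000, the bound 15/92 is < 1 and informative.)

P[X ≥ 23] ≤ 15/92 ≈ 0.163043.


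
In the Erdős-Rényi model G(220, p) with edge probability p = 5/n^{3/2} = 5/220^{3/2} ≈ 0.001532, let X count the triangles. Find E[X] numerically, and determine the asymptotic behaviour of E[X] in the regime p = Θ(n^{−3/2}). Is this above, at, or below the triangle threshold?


Number of potential triangles: C(220, 3) = 1750540.
Each occurs with probability p³ ≈ (0.001532)³ ≈ 3.597559e-09.
By linearity: E[X] = C(220, 3)·p³ ≈ 1750540 · 3.597559e-09 ≈ 0.0063.
Since α = 3/2 > 1, p = c/n^{3/2} = o(1/n) is below the triangle threshold p ~ 1/n. Asymptotically E[X] ~ (c³/6)·n^{3(1−α)} = (5³/6)·n^{-1.5} → 0, so by Markov's inequality G has no triangles w.h.p.

E[X] ≈ 0.0063; in regime p = Θ(1/n^{3/2}) E[X] tends to 0 (below the triangle threshold p ~ 1/n).


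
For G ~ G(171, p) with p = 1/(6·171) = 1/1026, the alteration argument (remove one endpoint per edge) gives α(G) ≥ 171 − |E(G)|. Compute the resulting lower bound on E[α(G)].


E[|E(G)|] = C(171, 2)·p = 14535 · (1/1026) = 85/6.
E[α(G)] ≥ n − E[|E(G)|] = 171 − 85/6 = 941/6.
Numerically: ≈ 156.833.
(This is only a lower bound; the true E[α(G)] may be larger.)

E[α(G)] ≥ 941/6 ≈ 156.833.


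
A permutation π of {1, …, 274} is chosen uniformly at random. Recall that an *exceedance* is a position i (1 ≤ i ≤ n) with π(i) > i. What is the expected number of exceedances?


Write X = Σ_{i=1}^{274} X_i, where X_i = 1_{π(i) > i}.
For each fixed i, π(i) is uniform over {1, …, 274} (marginal of a uniform permutation), so P[π(i) > i] = (n − i)/n. Summing: Σ_{i=1}^{274} (n − i)/n = (0 + 1 + … + 273)/274 = 274(274 − 1)/(2·274) = (274 − 1)/2.
Hence E[X] = Σ_{i=1}^{274} (274 − i)/274 = 273/2 ≈ 136.5000.

E[X] = 273/2 = 136.5000.


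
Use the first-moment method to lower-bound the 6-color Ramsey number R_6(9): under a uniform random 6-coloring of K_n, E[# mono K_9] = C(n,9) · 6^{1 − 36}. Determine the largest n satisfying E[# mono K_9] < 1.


We need C(n, 9) · 6^{1 − 36} < 1, i.e. C(n, 9) < 6^{36 − 1} = 1719070799748422591028658176.
Check values of n near the boundary:
  n = 4404: C(4404, 9) = 1703375445537161676647015880; 1703375445537161676647015880 < 1719070799748422591028658176? YES
  n = 4405: C(4405, 9) = 1706862792900636302463627150; 1706862792900636302463627150 < 1719070799748422591028658176? YES
  n = 4406: C(4406, 9) = 1710356485221788389505285700; 1710356485221788389505285700 < 1719070799748422591028658176? YES
  n = 4407: C(4407, 9) = 1713856532599459170657070050; 1713856532599459170657070050 < 1719070799748422591028658176? YES
  n = 4408: C(4408, 9) = 1717362945146264156457459600; 1717362945146264156457459600 < 1719070799748422591028658176? YES
  n = 4409: C(4409, 9) = 1720875732988608787686577131; 1720875732988608787686577131 < 1719070799748422591028658176? NO
  n = 4410: C(4410, 9) = 1724394906266704102180823710; 1724394906266704102180823710 < 1719070799748422591028658176? NO
  n = 4411: C(4411, 9) = 1727920475134582415883601405; 1727920475134582415883601405 < 1719070799748422591028658176? NO
The largest n with C(n, 9) < 1719070799748422591028658176 is n = 4408 (where E[X] = 35778394690547169926197075/35813974994758803979763712 ≈ 0.999007). Hence R_6(9) > 4408, i.e. R_6(9) ≥ 4409.

Largest n = 4408; hence R_6(9) > 4408.


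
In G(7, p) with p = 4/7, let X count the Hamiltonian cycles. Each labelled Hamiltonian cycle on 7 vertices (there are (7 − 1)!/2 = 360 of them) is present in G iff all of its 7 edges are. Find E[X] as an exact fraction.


K_7 has (7 − 1)!/2 = 360 labelled Hamiltonian cycles.
For each such Hamiltonian cycle H, let X_H = 1 if all 7 edges of H are present in G. Then P[X_H = 1] = p^{7} = (4/7)^{7} = 16384/823543.
Summing the indicators: E[X] = Σ_H E[X_H] = 360 · p^{7} = 360 · 16384/823543 = 5898240/823543.
Numerically: E[X] ≈ 7.16203.

E[X] = 360 · (4/7)^{7} = 5898240/823543 ≈ 7.16203.


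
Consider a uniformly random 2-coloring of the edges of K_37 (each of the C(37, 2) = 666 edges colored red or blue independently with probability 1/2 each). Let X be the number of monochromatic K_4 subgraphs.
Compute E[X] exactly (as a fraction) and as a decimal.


Let X = Σ_S X_S over the C(37, 4) = 66045 subsets S of size 4, where X_S = 1 if the K_4 on S is monochromatic.
For a fixed S, the K_4 on S has C(4, 2) = 6 edges. P[all 6 edges red] = (1/2)^6, and likewise for blue, so P[monochromatic] = 2·(1/2)^6 = 2^{1 − 6} = 1/32.
By linearity: E[X] = C(37, 4) · 2^{1 − 6} = 66045 · 1/32 = 66045/32.
Numerically: E[X] ≈ 2063.906.

E[X] = C(37,4)·2^(1−C(4,2)) = 66045/32 ≈ 2063.906.


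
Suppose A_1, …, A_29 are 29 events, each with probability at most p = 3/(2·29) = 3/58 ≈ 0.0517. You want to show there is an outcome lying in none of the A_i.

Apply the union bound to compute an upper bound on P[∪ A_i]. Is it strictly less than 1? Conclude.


Union bound: P[∪_{i=1}^{29} A_i] ≤ Σ_i P[A_i] ≤ 29·p = 29·(3/58) = 3/2.
Numerically: 3/2 ≈ 1.5000.
Is 3/2 < 1? NO.
Since the bound 3/2 is ≥ 1, the union bound is uninformative here; it does NOT by itself certify existence.

29·p = 3/2 ≈ 1.5000; existence NOT certified by the union bound.


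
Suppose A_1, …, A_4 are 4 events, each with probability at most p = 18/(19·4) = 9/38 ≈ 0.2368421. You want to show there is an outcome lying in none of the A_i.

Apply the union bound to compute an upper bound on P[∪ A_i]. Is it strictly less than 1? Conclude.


Union bound: P[∪_{i=1}^{4} A_i] ≤ Σ_i P[A_i] ≤ 4·p = 4·(9/38) = 18/19.
Numerically: 18/19 ≈ 0.9473684.
Is 18/19 < 1? YES.
Since P[∪ A_i] ≤ 18/19 < 1, the complement has P[∩ A_i^c] ≥ 1 − 18/19 = 1/19 > 0, so some outcome avoids every A_i.

4·p = 18/19 ≈ 0.9473684; existence CERTIFIED by the union bound.


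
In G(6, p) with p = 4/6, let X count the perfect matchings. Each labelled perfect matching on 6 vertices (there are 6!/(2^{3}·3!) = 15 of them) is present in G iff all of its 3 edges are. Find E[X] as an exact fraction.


K_6 has 6!/(2^{3}·3!) = 15 labelled perfect matchings.
For each such perfect matching H, let X_H = 1 if all 3 edges of H are present in G. Then P[X_H = 1] = p^{3} = (2/3)^{3} = 8/27.
By linearity of expectation: E[X] = Σ_H E[X_H] = 15 · p^{3} = 15 · 8/27 = 40/9.
Numerically: E[X] ≈ 4.444.

E[X] = 15 · (2/3)^{3} = 40/9 ≈ 4.444.


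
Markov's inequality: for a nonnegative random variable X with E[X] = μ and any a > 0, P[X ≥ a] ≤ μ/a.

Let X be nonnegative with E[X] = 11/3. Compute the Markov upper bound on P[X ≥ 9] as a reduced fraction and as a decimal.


μ = E[X] = 11/3, a = 9.
Markov: P[X ≥ 9] ≤ μ/a = (11/3)/9 = 11/27.
Numerically: ≈ 0.4074.
(Since a = 9 > μ = 3.6667, the bound 11/27 is < 1 and informative.)

P[X ≥ 9] ≤ 11/27 ≈ 0.4074.


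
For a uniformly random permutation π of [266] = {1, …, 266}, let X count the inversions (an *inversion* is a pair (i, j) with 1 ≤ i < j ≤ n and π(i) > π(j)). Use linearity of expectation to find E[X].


Write X = Σ X_I over the C(266, 2) = 35245 pairs i < j, with X_I the indicator of one inversion.
There are 35245 indicators.
For each fixed pair i < j, the values π(i) and π(j) are two distinct elements of {1, …, 266} in uniformly random order; by symmetry P[π(i) > π(j)] = 1/2.
By linearity: E[X] = 35245 · (1/2) = C(266, 2) · (1/2) = 35245/2 = 35245/2 ≈ 17622.500000.

E[X] = 35245/2 = 17622.500000.


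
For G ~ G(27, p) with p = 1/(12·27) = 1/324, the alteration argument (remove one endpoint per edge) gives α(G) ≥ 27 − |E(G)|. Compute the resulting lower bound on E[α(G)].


E[|E(G)|] = C(27, 2)·p = 351 · (1/324) = 13/12.
E[α(G)] ≥ n − E[|E(G)|] = 27 − 13/12 = 311/12.
Numerically: ≈ 25.9167.
(This is only a lower bound; the true E[α(G)] may be larger.)

E[α(G)] ≥ 311/12 ≈ 25.9167.


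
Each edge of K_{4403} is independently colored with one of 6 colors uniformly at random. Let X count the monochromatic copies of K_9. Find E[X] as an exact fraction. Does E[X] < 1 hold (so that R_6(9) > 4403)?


E[X] = C(4403, 9) · 6^{1 − 36} = 1699894433046281918452233150 · 6^{−35} = 1699894433046281918452233150/1719070799748422591028658176.
As a reduced fraction: E[X] = 283315738841046986408705525/286511799958070431838109696 ≈ 0.988845.
Is E[X] < 1? YES.
Since E[X] < 1, there exists a 6-coloring of K_{4403} with no monochromatic K_9; hence R_6(9) > 4403.

E[X] = 283315738841046986408705525/286511799958070431838109696 ≈ 0.988845; E[X] < 1, so R_6(9) > 4403.


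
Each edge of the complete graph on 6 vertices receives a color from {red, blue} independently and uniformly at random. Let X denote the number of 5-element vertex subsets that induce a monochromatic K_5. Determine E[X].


Let X = Σ_S X_S over the C(6, 5) = 6 subsets S of size 5, where X_S = 1 if the K_5 on S is monochromatic.
For a fixed S, the K_5 on S has C(5, 2) = 10 edges. P[all 10 edges red] = (1/2)^10, and likewise for blue, so P[monochromatic] = 2·(1/2)^10 = 2^{1 − 10} = 1/512.
By linearity: E[X] = C(6, 5) · 2^{1 − 10} = 6 · 1/512 = 3/256.
Numerically: E[X] ≈ 0.012.

E[X] = C(6,5)·2^(1−C(5,2)) = 3/256 ≈ 0.012.


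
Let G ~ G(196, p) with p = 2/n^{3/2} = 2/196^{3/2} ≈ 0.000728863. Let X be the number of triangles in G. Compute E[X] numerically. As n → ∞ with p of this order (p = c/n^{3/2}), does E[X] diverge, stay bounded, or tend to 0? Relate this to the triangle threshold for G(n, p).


Number of potential triangles: C(196, 3) = 1235780.
Each occurs with probability p³ ≈ (0.000728863)³ ≈ 3.87202066e-10.
By linearity: E[X] = C(196, 3)·p³ ≈ 1235780 · 3.87202066e-10 ≈ 0.000478.
Since α = 3/2 > 1, p = c/n^{3/2} = o(1/n) is below the triangle threshold p ~ 1/n. Asymptotically E[X] ~ (c³/6)·n^{3(1−α)} = (2³/6)·n^{-1.5} → 0, so by Markov's inequality G has no triangles w.h.p.

E[X] ≈ 0.000478; in regime p = Θ(1/n^{3/2}) E[X] tends to 0 (below the triangle threshold p ~ 1/n).


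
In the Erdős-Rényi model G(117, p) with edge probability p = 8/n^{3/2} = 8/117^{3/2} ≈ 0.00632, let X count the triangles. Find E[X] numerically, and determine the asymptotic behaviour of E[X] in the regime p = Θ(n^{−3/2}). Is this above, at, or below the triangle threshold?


Number of potential triangles: C(117, 3) = 260130.
Each occurs with probability p³ ≈ (0.00632)³ ≈ 2.52600e-07.
By linearity: E[X] = C(117, 3)·p³ ≈ 260130 · 2.52600e-07 ≈ 0.066.
Since α = 3/2 > 1, p = c/n^{3/2} = o(1/n) is below the triangle threshold p ~ 1/n. Asymptotically E[X] ~ (c³/6)·n^{3(1−α)} = (8³/6)·n^{-1.5} → 0, so by Markov's inequality G has no triangles w.h.p.

E[X] ≈ 0.066; in regime p = Θ(1/n^{3/2}) E[X] tends to 0 (below the triangle threshold p ~ 1/n).


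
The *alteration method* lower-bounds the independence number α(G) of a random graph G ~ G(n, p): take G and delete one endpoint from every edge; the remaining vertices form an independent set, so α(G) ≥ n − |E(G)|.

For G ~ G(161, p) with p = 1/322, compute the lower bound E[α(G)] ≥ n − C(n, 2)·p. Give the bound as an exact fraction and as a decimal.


E[|E(G)|] = C(161, 2)·p = 12880 · (1/322) = 40.
E[α(G)] ≥ n − E[|E(G)|] = 161 − 40 = 121.
Numerically: ≈ 121.00000.
(This is only a lower bound; the true E[α(G)] may be larger.)

E[α(G)] ≥ 121 ≈ 121.00000.


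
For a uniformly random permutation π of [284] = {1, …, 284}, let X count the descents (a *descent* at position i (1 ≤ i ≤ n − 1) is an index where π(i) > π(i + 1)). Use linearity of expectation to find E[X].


Write X = Σ X_I over i = 1, …, 283, with X_I the indicator of one descent.
There are 283 indicators.
For each fixed i, the pair (π(i), π(i+1)) is a uniformly random ordered pair of distinct values from {1, …, 284}; by symmetry P[π(i) > π(i+1)] = 1/2.
By linearity: E[X] = 283 · (1/2) = (284 − 1) · (1/2) = 283/2 ≈ 141.500.

E[X] = 283/2 = 141.500.


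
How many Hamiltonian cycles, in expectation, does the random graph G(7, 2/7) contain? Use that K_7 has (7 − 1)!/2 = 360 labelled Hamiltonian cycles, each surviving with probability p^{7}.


K_7 has (7 − 1)!/2 = 360 labelled Hamiltonian cycles.
For each such Hamiltonian cycle H, let X_H = 1 if all 7 edges of H are present in G. Then P[X_H = 1] = p^{7} = (2/7)^{7} = 128/823543.
By linearity of expectation: E[X] = Σ_H E[X_H] = 360 · p^{7} = 360 · 128/823543 = 46080/823543.
Numerically: E[X] ≈ 0.0559534.

E[X] = 360 · (2/7)^{7} = 46080/823543 ≈ 0.0559534.


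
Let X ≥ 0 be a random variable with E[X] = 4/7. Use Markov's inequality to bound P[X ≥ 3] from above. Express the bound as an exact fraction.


μ = E[X] = 4/7, a = 3.
Markov: P[X ≥ 3] ≤ μ/a = (4/7)/3 = 4/21.
Numerically: ≈ 0.190.
(Since a = 3 > μ = 0.571, the bound 4/21 is < 1 and informative.)

P[X ≥ 3] ≤ 4/21 ≈ 0.190.


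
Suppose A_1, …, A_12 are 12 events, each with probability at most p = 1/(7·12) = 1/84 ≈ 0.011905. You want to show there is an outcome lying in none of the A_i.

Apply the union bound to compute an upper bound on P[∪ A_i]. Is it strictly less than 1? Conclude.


Union bound: P[∪_{i=1}^{12} A_i] ≤ Σ_i P[A_i] ≤ 12·p = 12·(1/84) = 1/7.
Numerically: 1/7 ≈ 0.142857.
Is 1/7 < 1? YES.
Since P[∪ A_i] ≤ 1/7 < 1, the complement has P[∩ A_i^c] ≥ 1 − 1/7 = 6/7 > 0, so some outcome avoids every A_i.

12·p = 1/7 ≈ 0.142857; existence CERTIFIED by the union bound.


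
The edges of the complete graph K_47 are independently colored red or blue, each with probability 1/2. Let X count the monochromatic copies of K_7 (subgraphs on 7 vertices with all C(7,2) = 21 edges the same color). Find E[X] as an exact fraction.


Let X = Σ_S X_S over the C(47, 7) = 62891499 subsets S of size 7, where X_S = 1 if the K_7 on S is monochromatic.
For a fixed S, the K_7 on S has C(7, 2) = 21 edges. P[all 21 edges red] = (1/2)^21, and likewise for blue, so P[monochromatic] = 2·(1/2)^21 = 2^{1 − 21} = 1/1048576.
Summing: E[X] = C(47, 7) · 2^{1 − 21} = 62891499 · 1/1048576 = 62891499/1048576.
Numerically: E[X] ≈ 59.978007.

E[X] = C(47,7)·2^(1−C(7,2)) = 62891499/1048576 ≈ 59.978007.


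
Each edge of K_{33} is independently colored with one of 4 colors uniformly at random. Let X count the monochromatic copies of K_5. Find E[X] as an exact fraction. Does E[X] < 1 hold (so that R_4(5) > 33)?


E[X] = C(33, 5) · 4^{1 − 10} = 237336 · 4^{−9} = 237336/262144.
As a reduced fraction: E[X] = 29667/32768 ≈ 0.905365.
Is E[X] < 1? YES.
Since E[X] < 1, there exists a 4-coloring of K_{33} with no monochromatic K_5; hence R_4(5) > 33.

E[X] = 29667/32768 ≈ 0.905365; E[X] < 1, so R_4(5) > 33.


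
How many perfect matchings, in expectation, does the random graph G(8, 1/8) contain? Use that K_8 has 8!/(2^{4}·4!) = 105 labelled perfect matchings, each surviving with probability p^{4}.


K_8 has 8!/(2^{4}·4!) = 105 labelled perfect matchings.
For each such perfect matching H, let X_H = 1 if all 4 edges of H are present in G. Then P[X_H = 1] = p^{4} = (1/8)^{4} = 1/4096.
By linearity of expectation: E[X] = Σ_H E[X_H] = 105 · p^{4} = 105 · 1/4096 = 105/4096.
Numerically: E[X] ≈ 0.025635.

E[X] = 105 · (1/8)^{4} = 105/4096 ≈ 0.025635.


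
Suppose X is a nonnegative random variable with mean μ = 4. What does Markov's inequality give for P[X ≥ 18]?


μ = E[X] = 4, a = 18.
Markov: P[X ≥ 18] ≤ μ/a = (4)/18 = 2/9.
Numerically: ≈ 0.2222.
(Since a = 18 > μ = 4.0000, the bound 2/9 is < 1 and informative.)

P[X ≥ 18] ≤ 2/9 ≈ 0.2222.


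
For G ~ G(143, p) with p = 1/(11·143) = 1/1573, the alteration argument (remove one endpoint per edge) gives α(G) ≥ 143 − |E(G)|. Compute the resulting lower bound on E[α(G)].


E[|E(G)|] = C(143, 2)·p = 10153 · (1/1573) = 71/11.
E[α(G)] ≥ n − E[|E(G)|] = 143 − 71/11 = 1502/11.
Numerically: ≈ 136.54545.
(This is only a lower bound; the true E[α(G)] may be larger.)

E[α(G)] ≥ 1502/11 ≈ 136.54545.


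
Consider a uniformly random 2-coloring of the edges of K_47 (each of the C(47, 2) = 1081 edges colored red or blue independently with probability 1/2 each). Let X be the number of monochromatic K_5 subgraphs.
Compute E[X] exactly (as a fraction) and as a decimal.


Let X = Σ_S X_S over the C(47, 5) = 1533939 subsets S of size 5, where X_S = 1 if the K_5 on S is monochromatic.
For a fixed S, the K_5 on S has C(5, 2) = 10 edges. P[all 10 edges red] = (1/2)^10, and likewise for blue, so P[monochromatic] = 2·(1/2)^10 = 2^{1 − 10} = 1/512.
By linearity of expectation: E[X] = C(47, 5) · 2^{1 − 10} = 1533939 · 1/512 = 1533939/512.
Numerically: E[X] ≈ 2995.97461.

E[X] = C(47,5)·2^(1−C(5,2)) = 1533939/512 ≈ 2995.97461.


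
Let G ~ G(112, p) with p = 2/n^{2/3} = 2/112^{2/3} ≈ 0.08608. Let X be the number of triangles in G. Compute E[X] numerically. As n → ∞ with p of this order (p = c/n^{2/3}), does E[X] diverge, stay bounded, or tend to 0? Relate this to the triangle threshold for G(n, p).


Number of potential triangles: C(112, 3) = 227920.
Each occurs with probability p³ ≈ (0.08608)³ ≈ 6.377551e-04.
By linearity: E[X] = C(112, 3)·p³ ≈ 227920 · 6.377551e-04 ≈ 145.3571.
Since α = 2/3 < 1, p = c/n^{2/3} ≫ 1/n is above the triangle threshold p ~ 1/n. Asymptotically E[X] ~ (c³/6)·n^{3(1−α)} = (2³/6)·n^{1} → ∞; triangles are abundant w.h.p.

E[X] ≈ 145.3571; in regime p = Θ(1/n^{2/3}) E[X] diverges (above the triangle threshold p ~ 1/n).


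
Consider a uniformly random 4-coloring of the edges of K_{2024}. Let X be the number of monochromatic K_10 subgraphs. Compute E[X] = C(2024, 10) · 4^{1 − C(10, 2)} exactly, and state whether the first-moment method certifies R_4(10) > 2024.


E[X] = C(2024, 10) · 4^{1 − 45} = 310936101848269937576192656 · 4^{−44} = 310936101848269937576192656/309485009821345068724781056.
As a reduced fraction: E[X] = 19433506365516871098512041/19342813113834066795298816 ≈ 1.0046887.
Is E[X] < 1? NO.
Since E[X] ≥ 1, the first-moment bound is inconclusive at n = 2024; it does NOT by itself certify R_4(10) > 2024.

E[X] = 19433506365516871098512041/19342813113834066795298816 ≈ 1.0046887; E[X] ≥ 1; first-moment method inconclusive here.


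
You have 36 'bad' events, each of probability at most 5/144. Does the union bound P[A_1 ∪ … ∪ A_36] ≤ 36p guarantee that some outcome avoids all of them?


Union bound: P[∪_{i=1}^{36} A_i] ≤ Σ_i P[A_i] ≤ 36·p = 36·(5/144) = 5/4.
Numerically: 5/4 ≈ 1.2500.
Is 5/4 < 1? NO.
Since the bound 5/4 is ≥ 1, the union bound is uninformative here; it does NOT by itself certify existence.

36·p = 5/4 ≈ 1.2500; existence NOT certified by the union bound.


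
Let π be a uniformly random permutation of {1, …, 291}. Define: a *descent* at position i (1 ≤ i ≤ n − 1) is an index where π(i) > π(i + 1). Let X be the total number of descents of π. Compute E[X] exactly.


Write X = Σ X_I over i = 1, …, 290, with X_I the indicator of one descent.
There are 290 indicators.
For each fixed i, the pair (π(i), π(i+1)) is a uniformly random ordered pair of distinct values from {1, …, 291}; by symmetry P[π(i) > π(i+1)] = 1/2.
By linearity: E[X] = 290 · (1/2) = (291 − 1) · (1/2) = 145 ≈ 145.000.

E[X] = 145 = 145.000.


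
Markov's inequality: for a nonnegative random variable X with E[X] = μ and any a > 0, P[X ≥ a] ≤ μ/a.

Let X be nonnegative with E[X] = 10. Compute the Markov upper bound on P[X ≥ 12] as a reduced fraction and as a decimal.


μ = E[X] = 10, a = 12.
Markov: P[X ≥ 12] ≤ μ/a = (10)/12 = 5/6.
Numerically: ≈ 0.8333.
(Since a = 12 > μ = 10.0000, the bound 5/6 is < 1 and informative.)

P[X ≥ 12] ≤ 5/6 ≈ 0.8333.


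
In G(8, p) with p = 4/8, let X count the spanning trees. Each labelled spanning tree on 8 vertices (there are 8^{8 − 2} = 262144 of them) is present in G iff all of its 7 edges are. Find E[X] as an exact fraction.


K_8 has 8^{8 − 2} = 262144 labelled spanning trees.
For each such spanning tree H, let X_H = 1 if all 7 edges of H are present in G. Then P[X_H = 1] = p^{7} = (1/2)^{7} = 1/128.
By linearity: E[X] = Σ_H E[X_H] = 262144 · p^{7} = 262144 · 1/128 = 2048.
Numerically: E[X] ≈ 2048.

E[X] = 262144 · (1/2)^{7} = 2048 ≈ 2048.


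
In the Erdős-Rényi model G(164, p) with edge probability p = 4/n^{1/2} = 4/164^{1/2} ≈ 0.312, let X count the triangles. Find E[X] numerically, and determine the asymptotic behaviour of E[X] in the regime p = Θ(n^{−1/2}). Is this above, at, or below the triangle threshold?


Number of potential triangles: C(164, 3) = 721764.
Each occurs with probability p³ ≈ (0.312)³ ≈ 3.04729e-02.
By linearity: E[X] = C(164, 3)·p³ ≈ 721764 · 3.04729e-02 ≈ 21994.263.
Since α = 1/2 < 1, p = c/n^{1/2} ≫ 1/n is above the triangle threshold p ~ 1/n. Asymptotically E[X] ~ (c³/6)·n^{3(1−α)} = (4³/6)·n^{1.5} → ∞; triangles are abundant w.h.p.

E[X] ≈ 21994.263; in regime p = Θ(1/n^{1/2}) E[X] diverges (above the triangle threshold p ~ 1/n).


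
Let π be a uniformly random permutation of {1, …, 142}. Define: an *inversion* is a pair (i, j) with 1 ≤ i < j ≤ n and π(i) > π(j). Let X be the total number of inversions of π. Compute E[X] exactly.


Write X = Σ X_I over the C(142, 2) = 10011 pairs i < j, with X_I the indicator of one inversion.
There are 10011 indicators.
For each fixed pair i < j, the values π(i) and π(j) are two distinct elements of {1, …, 142} in uniformly random order; by symmetry P[π(i) > π(j)] = 1/2.
By linearity: E[X] = 10011 · (1/2) = C(142, 2) · (1/2) = 10011/2 = 10011/2 ≈ 5005.50000.

E[X] = 10011/2 = 5005.50000.


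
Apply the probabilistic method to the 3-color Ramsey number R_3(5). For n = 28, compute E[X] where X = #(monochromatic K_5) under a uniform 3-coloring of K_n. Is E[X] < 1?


E[X] = C(28, 5) · 3^{1 − 10} = 98280 · 3^{−9} = 98280/19683.
As a reduced fraction: E[X] = 3640/729 ≈ 4.9931413.
Is E[X] < 1? NO.
Since E[X] ≥ 1, the first-moment bound is inconclusive at n = 28; it does NOT by itself certify R_3(5) > 28.

E[X] = 3640/729 ≈ 4.9931413; E[X] ≥ 1; first-moment method inconclusive here.


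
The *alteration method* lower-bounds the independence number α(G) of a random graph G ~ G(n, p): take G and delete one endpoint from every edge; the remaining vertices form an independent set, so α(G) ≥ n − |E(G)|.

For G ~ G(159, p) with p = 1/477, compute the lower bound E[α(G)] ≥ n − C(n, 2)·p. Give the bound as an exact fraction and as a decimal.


E[|E(G)|] = C(159, 2)·p = 12561 · (1/477) = 79/3.
E[α(G)] ≥ n − E[|E(G)|] = 159 − 79/3 = 398/3.
Numerically: ≈ 132.66667.
(This is only a lower bound; the true E[α(G)] may be larger.)

E[α(G)] ≥ 398/3 ≈ 132.66667.


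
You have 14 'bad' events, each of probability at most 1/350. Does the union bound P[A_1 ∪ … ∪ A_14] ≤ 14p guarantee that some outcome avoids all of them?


Union bound: P[∪_{i=1}^{14} A_i] ≤ Σ_i P[A_i] ≤ 14·p = 14·(1/350) = 1/25.
Numerically: 1/25 ≈ 0.0400000.
Is 1/25 < 1? YES.
Since P[∪ A_i] ≤ 1/25 < 1, the complement has P[∩ A_i^c] ≥ 1 − 1/25 = 24/25 > 0, so some outcome avoids every A_i.

14·p = 1/25 ≈ 0.0400000; existence CERTIFIED by the union bound.


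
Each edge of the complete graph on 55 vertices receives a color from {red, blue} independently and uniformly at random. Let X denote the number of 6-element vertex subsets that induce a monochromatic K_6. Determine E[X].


Let X = Σ_S X_S over the C(55, 6) = 28989675 subsets S of size 6, where X_S = 1 if the K_6 on S is monochromatic.
For a fixed S, the K_6 on S has C(6, 2) = 15 edges. P[all 15 edges red] = (1/2)^15, and likewise for blue, so P[monochromatic] = 2·(1/2)^15 = 2^{1 − 15} = 1/16384.
By linearity: E[X] = C(55, 6) · 2^{1 − 15} = 28989675 · 1/16384 = 28989675/16384.
Numerically: E[X] ≈ 1769.389.

E[X] = C(55,6)·2^(1−C(6,2)) = 28989675/16384 ≈ 1769.389.


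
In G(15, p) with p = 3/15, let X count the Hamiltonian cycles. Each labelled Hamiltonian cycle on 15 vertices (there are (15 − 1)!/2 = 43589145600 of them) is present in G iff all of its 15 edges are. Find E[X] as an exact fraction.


K_15 has (15 − 1)!/2 = 43589145600 labelled Hamiltonian cycles.
For each such Hamiltonian cycle H, let X_H = 1 if all 15 edges of H are present in G. Then P[X_H = 1] = p^{15} = (1/5)^{15} = 1/30517578125.
By linearity: E[X] = Σ_H E[X_H] = 43589145600 · p^{15} = 43589145600 · 1/30517578125 = 1743565824/1220703125.
Numerically: E[X] ≈ 1.43.

E[X] = 43589145600 · (1/5)^{15} = 1743565824/1220703125 ≈ 1.43.


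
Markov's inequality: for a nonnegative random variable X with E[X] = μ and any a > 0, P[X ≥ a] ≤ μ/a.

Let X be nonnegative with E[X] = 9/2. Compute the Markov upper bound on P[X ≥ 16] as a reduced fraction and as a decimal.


μ = E[X] = 9/2, a = 16.
Markov: P[X ≥ 16] ≤ μ/a = (9/2)/16 = 9/32.
Numerically: ≈ 0.28125.
(Since a = 16 > μ = 4.50000, the bound 9/32 is < 1 and informative.)

P[X ≥ 16] ≤ 9/32 ≈ 0.28125.


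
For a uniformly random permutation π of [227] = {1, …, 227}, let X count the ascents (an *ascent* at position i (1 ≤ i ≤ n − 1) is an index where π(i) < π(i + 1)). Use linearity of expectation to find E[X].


Write X = Σ X_I over i = 1, …, 226, with X_I the indicator of one ascent.
There are 226 indicators.
For each fixed i, the pair (π(i), π(i+1)) is a uniformly random ordered pair of distinct values from {1, …, 227}; by symmetry P[π(i) < π(i+1)] = 1/2.
By linearity: E[X] = 226 · (1/2) = (227 − 1) · (1/2) = 113 ≈ 113.000000.

E[X] = 113 = 113.000000.


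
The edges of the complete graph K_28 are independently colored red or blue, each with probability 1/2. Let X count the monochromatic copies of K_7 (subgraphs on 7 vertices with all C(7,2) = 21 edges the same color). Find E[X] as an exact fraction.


Let X = Σ_S X_S over the C(28, 7) = 1184040 subsets S of size 7, where X_S = 1 if the K_7 on S is monochromatic.
For a fixed S, the K_7 on S has C(7, 2) = 21 edges. P[all 21 edges red] = (1/2)^21, and likewise for blue, so P[monochromatic] = 2·(1/2)^21 = 2^{1 − 21} = 1/1048576.
Summing: E[X] = C(28, 7) · 2^{1 − 21} = 1184040 · 1/1048576 = 148005/131072.
Numerically: E[X] ≈ 1.129.

E[X] = C(28,7)·2^(1−C(7,2)) = 148005/131072 ≈ 1.129.


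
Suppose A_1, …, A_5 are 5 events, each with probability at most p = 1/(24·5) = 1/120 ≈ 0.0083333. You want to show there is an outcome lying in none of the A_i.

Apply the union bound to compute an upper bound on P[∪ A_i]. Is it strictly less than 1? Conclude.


Union bound: P[∪_{i=1}^{5} A_i] ≤ Σ_i P[A_i] ≤ 5·p = 5·(1/120) = 1/24.
Numerically: 1/24 ≈ 0.0416667.
Is 1/24 < 1? YES.
Since P[∪ A_i] ≤ 1/24 < 1, the complement has P[∩ A_i^c] ≥ 1 − 1/24 = 23/24 > 0, so some outcome avoids every A_i.

5·p = 1/24 ≈ 0.0416667; existence CERTIFIED by the union bound.


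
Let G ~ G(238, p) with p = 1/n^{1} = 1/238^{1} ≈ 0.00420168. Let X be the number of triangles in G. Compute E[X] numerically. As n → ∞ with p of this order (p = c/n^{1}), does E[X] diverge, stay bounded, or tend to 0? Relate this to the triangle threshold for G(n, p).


Number of potential triangles: C(238, 3) = 2218636.
Each occurs with probability p³ ≈ (0.00420168)³ ≈ 7.41769768e-08.
By linearity: E[X] = C(238, 3)·p³ ≈ 2218636 · 7.41769768e-08 ≈ 0.164572.
Here α = 1, so p = 1/n is exactly at the triangle threshold p ~ 1/n. Asymptotically E[X] → c³/6 = 1³/6 = 1/6 ≈ 0.166667, a bounded constant. In this regime the triangle count is asymptotically Poisson(c³/6).

E[X] ≈ 0.164572; in regime p = Θ(1/n^{1}) E[X] stays bounded (at the triangle threshold p ~ 1/n).


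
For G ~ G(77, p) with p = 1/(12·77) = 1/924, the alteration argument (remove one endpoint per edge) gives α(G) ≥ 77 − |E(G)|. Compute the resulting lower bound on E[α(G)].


E[|E(G)|] = C(77, 2)·p = 2926 · (1/924) = 19/6.
E[α(G)] ≥ n − E[|E(G)|] = 77 − 19/6 = 443/6.
Numerically: ≈ 73.83333.
(This is only a lower bound; the true E[α(G)] may be larger.)

E[α(G)] ≥ 443/6 ≈ 73.83333.


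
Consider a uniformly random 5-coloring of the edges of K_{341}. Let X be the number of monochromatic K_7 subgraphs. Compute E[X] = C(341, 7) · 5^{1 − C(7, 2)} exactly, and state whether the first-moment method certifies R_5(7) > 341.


E[X] = C(341, 7) · 5^{1 − 21} = 99984606876440 · 5^{−20} = 99984606876440/95367431640625.
As a reduced fraction: E[X] = 19996921375288/19073486328125 ≈ 1.0484.
Is E[X] < 1? NO.
Since E[X] ≥ 1, the first-moment bound is inconclusive at n = 341; it does NOT by itself certify R_5(7) > 341.

E[X] = 19996921375288/19073486328125 ≈ 1.0484; E[X] ≥ 1; first-moment method inconclusive here.


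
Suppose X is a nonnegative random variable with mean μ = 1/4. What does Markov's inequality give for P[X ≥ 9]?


μ = E[X] = 1/4, a = 9.
Markov: P[X ≥ 9] ≤ μ/a = (1/4)/9 = 1/36.
Numerically: ≈ 0.0278.
(Since a = 9 > μ = 0.2500, the bound 1/36 is < 1 and informative.)

P[X ≥ 9] ≤ 1/36 ≈ 0.0278.


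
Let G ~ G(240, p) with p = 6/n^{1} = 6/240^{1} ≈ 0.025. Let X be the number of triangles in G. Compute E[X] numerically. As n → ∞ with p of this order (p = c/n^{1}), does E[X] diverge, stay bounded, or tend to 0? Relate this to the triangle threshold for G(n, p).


Number of potential triangles: C(240, 3) = 2275280.
Each occurs with probability p³ ≈ (0.025)³ ≈ 1.56250000e-05.
By linearity: E[X] = C(240, 3)·p³ ≈ 2275280 · 1.56250000e-05 ≈ 35.551250.
Here α = 1, so p = 6/n is exactly at the triangle threshold p ~ 1/n. Asymptotically E[X] → c³/6 = 6³/6 = 36 ≈ 36.000000, a bounded constant. In this regime the triangle count is asymptotically Poisson(c³/6).

E[X] ≈ 35.551250; in regime p = Θ(1/n^{1}) E[X] stays bounded (at the triangle threshold p ~ 1/n).


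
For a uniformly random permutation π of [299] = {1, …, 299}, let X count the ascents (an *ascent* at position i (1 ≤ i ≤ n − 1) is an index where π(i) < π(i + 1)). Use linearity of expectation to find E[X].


Write X = Σ X_I over i = 1, …, 298, with X_I the indicator of one ascent.
There are 298 indicators.
For each fixed i, the pair (π(i), π(i+1)) is a uniformly random ordered pair of distinct values from {1, …, 299}; by symmetry P[π(i) < π(i+1)] = 1/2.
By linearity: E[X] = 298 · (1/2) = (299 − 1) · (1/2) = 149 ≈ 149.0000.

E[X] = 149 = 149.0000.


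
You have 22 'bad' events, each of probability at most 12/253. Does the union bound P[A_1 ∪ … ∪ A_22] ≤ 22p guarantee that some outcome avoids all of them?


Union bound: P[∪_{i=1}^{22} A_i] ≤ Σ_i P[A_i] ≤ 22·p = 22·(12/253) = 24/23.
Numerically: 24/23 ≈ 1.0434783.
Is 24/23 < 1? NO.
Since the bound 24/23 is ≥ 1, the union bound is uninformative here; it does NOT by itself certify existence.

22·p = 24/23 ≈ 1.0434783; existence NOT certified by the union bound.


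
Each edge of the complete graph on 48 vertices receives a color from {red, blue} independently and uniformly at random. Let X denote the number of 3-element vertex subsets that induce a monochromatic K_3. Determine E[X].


Let X = Σ_S X_S over the C(48, 3) = 17296 subsets S of size 3, where X_S = 1 if the K_3 on S is monochromatic.
For a fixed S, the K_3 on S has C(3, 2) = 3 edges. P[all 3 edges red] = (1/2)^3, and likewise for blue, so P[monochromatic] = 2·(1/2)^3 = 2^{1 − 3} = 1/4.
By linearity of expectation: E[X] = C(48, 3) · 2^{1 − 3} = 17296 · 1/4 = 4324.
Numerically: E[X] ≈ 4324.00000.

E[X] = C(48,3)·2^(1−C(3,2)) = 4324 ≈ 4324.00000.


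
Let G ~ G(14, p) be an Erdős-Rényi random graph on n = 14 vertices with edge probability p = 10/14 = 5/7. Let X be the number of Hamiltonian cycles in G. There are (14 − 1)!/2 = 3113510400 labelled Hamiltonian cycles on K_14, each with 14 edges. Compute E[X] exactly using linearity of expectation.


K_14 has (14 − 1)!/2 = 3113510400 labelled Hamiltonian cycles.
For each such Hamiltonian cycle H, let X_H = 1 if all 14 edges of H are present in G. Then P[X_H = 1] = p^{14} = (5/7)^{14} = 6103515625/678223072849.
Summing the indicators: E[X] = Σ_H E[X_H] = 3113510400 · p^{14} = 3113510400 · 6103515625/678223072849 = 2714765625000000000/96889010407.
Numerically: E[X] ≈ 2.802e+07.

E[X] = 3113510400 · (5/7)^{14} = 2714765625000000000/96889010407 ≈ 2.802e+07.


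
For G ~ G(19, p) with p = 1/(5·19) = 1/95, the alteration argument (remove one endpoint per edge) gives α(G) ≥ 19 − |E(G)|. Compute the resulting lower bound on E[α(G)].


E[|E(G)|] = C(19, 2)·p = 171 · (1/95) = 9/5.
E[α(G)] ≥ n − E[|E(G)|] = 19 − 9/5 = 86/5.
Numerically: ≈ 17.200000.
(This is only a lower bound; the true E[α(G)] may be larger.)

E[α(G)] ≥ 86/5 ≈ 17.200000.


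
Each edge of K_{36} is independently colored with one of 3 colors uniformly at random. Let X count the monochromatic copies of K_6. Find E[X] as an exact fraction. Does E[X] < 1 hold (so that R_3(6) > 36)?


E[X] = C(36, 6) · 3^{1 − 15} = 1947792 · 3^{−14} = 1947792/4782969.
As a reduced fraction: E[X] = 649264/1594323 ≈ 0.4072349.
Is E[X] < 1? YES.
Since E[X] < 1, there exists a 3-coloring of K_{36} with no monochromatic K_6; hence R_3(6) > 36.

E[X] = 649264/1594323 ≈ 0.4072349; E[X] < 1, so R_3(6) > 36.


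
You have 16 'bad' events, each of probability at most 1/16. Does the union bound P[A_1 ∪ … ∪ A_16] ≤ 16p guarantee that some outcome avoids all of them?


Union bound: P[∪_{i=1}^{16} A_i] ≤ Σ_i P[A_i] ≤ 16·p = 16·(1/16) = 1.
Numerically: 1 ≈ 1.00000.
Is 1 < 1? NO.
Since the bound 1 is ≥ 1, the union bound is uninformative here; it does NOT by itself certify existence.

16·p = 1 ≈ 1.00000; existence NOT certified by the union bound.


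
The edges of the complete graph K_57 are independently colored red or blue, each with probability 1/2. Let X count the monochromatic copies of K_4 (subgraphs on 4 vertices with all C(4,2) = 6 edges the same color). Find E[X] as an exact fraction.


Let X = Σ_S X_S over the C(57, 4) = 395010 subsets S of size 4, where X_S = 1 if the K_4 on S is monochromatic.
For a fixed S, the K_4 on S has C(4, 2) = 6 edges. P[all 6 edges red] = (1/2)^6, and likewise for blue, so P[monochromatic] = 2·(1/2)^6 = 2^{1 − 6} = 1/32.
By linearity of expectation: E[X] = C(57, 4) · 2^{1 − 6} = 395010 · 1/32 = 197505/16.
Numerically: E[X] ≈ 12344.062500.

E[X] = C(57,4)·2^(1−C(4,2)) = 197505/16 ≈ 12344.062500.


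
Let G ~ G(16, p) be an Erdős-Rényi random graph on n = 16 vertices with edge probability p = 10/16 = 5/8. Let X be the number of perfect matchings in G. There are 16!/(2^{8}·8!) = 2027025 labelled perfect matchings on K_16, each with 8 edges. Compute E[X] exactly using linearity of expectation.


K_16 has 16!/(2^{8}·8!) = 2027025 labelled perfect matchings.
For each such perfect matching H, let X_H = 1 if all 8 edges of H are present in G. Then P[X_H = 1] = p^{8} = (5/8)^{8} = 390625/16777216.
By linearity: E[X] = Σ_H E[X_H] = 2027025 · p^{8} = 2027025 · 390625/16777216 = 791806640625/16777216.
Numerically: E[X] ≈ 4.72e+04.

E[X] = 2027025 · (5/8)^{8} = 791806640625/16777216 ≈ 4.72e+04.
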